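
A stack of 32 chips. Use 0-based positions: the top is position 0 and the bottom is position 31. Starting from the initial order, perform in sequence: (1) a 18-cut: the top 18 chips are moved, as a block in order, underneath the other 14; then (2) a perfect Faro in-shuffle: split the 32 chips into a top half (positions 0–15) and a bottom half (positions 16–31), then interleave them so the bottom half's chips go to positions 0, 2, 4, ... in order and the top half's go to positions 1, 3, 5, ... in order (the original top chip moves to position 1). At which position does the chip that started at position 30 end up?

25

Track the chip from position 30 forward through each operation:
  after op 1 (cut 18): 30 → 12
  after op 2 (in-shuffle): 12 → 25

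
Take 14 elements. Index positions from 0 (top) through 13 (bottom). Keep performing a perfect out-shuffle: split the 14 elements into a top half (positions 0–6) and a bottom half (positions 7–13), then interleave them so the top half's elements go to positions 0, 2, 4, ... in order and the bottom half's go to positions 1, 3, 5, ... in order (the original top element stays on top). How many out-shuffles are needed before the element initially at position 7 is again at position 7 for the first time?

12

Follow position 7 under repeated out-shuffles:
7 → 1 → 2 → 4 → 8 → 3 → 6 → 12 → 11 → 9 → 5 → 10 → 7
It first returns after 12 out-shuffles.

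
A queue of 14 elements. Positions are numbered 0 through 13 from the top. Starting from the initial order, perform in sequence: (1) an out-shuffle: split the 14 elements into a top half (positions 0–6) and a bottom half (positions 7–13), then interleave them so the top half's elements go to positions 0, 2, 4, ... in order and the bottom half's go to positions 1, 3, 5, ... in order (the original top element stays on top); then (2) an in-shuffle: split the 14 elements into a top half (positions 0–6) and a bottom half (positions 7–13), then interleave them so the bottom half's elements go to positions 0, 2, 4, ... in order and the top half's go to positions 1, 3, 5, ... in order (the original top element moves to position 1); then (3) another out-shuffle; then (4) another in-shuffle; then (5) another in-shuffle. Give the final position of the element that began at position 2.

8

Track the element from position 2 forward through each operation:
  after op 1 (out-shuffle): 2 → 4
  after op 2 (in-shuffle): 4 → 9
  after op 3 (out-shuffle): 9 → 5
  after op 4 (in-shuffle): 5 → 11
  after op 5 (in-shuffle): 11 → 8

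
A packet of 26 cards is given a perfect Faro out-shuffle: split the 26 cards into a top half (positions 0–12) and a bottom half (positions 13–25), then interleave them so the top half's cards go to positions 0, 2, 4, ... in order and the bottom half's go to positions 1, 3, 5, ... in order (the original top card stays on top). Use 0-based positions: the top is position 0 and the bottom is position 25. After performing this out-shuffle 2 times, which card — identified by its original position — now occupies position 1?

Work backwards from position 1, undoing one out-shuffle at a time:
1 ← 13 ← 19
So the card now at position 1 started at position 19.

19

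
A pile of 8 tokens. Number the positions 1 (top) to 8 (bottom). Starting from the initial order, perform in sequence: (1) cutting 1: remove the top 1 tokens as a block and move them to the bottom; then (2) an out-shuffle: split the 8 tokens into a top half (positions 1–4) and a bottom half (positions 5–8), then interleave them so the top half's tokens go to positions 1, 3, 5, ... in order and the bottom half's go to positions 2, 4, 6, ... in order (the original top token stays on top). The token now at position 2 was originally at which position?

6

Undo the operations in reverse order, starting from position 2:
  undo op 2 (out-shuffle, from bottom half): 2 ← 5
  undo op 1 (cut 1): 5 ← 6
So the token at position 2 came from original position 6.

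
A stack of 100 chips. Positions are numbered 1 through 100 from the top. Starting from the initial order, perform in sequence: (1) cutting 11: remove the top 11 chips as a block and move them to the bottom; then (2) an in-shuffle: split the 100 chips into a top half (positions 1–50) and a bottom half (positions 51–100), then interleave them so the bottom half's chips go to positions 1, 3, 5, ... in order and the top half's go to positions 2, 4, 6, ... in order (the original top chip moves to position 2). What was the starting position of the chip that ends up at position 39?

Undo the operations in reverse order, starting from position 39:
  undo op 2 (in-shuffle, from bottom half): 39 ← 70
  undo op 1 (cut 11): 70 ← 81
So the chip at position 39 came from original position 81.

81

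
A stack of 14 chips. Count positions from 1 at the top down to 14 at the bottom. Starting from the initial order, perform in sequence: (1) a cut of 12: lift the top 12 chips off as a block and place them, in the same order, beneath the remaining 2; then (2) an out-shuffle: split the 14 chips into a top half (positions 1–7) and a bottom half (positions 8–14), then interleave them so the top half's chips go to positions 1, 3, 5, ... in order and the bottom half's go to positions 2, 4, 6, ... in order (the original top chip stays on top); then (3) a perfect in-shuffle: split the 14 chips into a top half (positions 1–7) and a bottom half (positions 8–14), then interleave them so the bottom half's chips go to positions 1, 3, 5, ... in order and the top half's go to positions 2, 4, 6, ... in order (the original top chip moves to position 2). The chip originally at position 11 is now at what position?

Track the chip from position 11 forward through each operation:
  after op 1 (cut 12): 11 → 13
  after op 2 (out-shuffle): 13 → 12
  after op 3 (in-shuffle): 12 → 9

9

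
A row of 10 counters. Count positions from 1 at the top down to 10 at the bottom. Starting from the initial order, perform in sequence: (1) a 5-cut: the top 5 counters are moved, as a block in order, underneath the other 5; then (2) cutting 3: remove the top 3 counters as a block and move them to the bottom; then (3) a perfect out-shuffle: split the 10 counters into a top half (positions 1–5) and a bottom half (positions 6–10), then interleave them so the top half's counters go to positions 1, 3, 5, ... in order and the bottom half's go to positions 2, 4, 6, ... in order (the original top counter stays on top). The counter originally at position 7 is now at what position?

Track the counter from position 7 forward through each operation:
  after op 1 (cut 5): 7 → 2
  after op 2 (cut 3): 2 → 9
  after op 3 (out-shuffle): 9 → 8

8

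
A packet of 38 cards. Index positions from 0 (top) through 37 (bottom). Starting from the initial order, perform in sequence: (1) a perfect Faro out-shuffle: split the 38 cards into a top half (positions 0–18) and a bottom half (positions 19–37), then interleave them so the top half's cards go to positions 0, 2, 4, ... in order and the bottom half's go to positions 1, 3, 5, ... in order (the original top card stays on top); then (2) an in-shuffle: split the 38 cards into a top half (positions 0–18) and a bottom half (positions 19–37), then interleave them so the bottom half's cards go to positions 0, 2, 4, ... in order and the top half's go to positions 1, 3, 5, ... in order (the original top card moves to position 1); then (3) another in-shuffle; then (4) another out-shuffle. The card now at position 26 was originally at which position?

11

Undo the operations in reverse order, starting from position 26:
  undo op 4 (out-shuffle, from top half): 26 ← 13
  undo op 3 (in-shuffle, from top half): 13 ← 6
  undo op 2 (in-shuffle, from bottom half): 6 ← 22
  undo op 1 (out-shuffle, from top half): 22 ← 11
So the card at position 26 came from original position 11.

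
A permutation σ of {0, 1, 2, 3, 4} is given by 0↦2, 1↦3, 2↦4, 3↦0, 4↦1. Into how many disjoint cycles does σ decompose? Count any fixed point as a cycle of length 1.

Cycle decomposition: (0 2 4 1 3).
1 cycle.

1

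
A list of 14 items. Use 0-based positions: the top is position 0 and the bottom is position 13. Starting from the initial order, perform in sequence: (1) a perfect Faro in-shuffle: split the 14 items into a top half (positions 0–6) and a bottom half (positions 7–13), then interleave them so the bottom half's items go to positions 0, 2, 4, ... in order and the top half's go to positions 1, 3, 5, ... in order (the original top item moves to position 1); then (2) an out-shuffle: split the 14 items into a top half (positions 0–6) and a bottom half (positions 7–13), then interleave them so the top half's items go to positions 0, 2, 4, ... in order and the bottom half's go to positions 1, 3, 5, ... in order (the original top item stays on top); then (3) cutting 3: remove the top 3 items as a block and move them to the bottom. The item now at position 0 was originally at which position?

Undo the operations in reverse order, starting from position 0:
  undo op 3 (cut 3): 0 ← 3
  undo op 2 (out-shuffle, from bottom half): 3 ← 8
  undo op 1 (in-shuffle, from bottom half): 8 ← 11
So the item at position 0 came from original position 11.

11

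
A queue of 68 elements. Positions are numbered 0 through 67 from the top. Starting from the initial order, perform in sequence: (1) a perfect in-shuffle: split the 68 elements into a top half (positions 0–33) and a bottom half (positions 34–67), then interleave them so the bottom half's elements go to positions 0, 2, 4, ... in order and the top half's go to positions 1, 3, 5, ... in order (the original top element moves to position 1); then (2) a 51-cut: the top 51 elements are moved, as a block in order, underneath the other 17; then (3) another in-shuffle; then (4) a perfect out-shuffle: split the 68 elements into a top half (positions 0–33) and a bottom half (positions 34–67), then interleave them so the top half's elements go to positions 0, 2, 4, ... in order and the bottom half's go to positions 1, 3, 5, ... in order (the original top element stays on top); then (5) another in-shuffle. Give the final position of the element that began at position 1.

Track the element from position 1 forward through each operation:
  after op 1 (in-shuffle): 1 → 3
  after op 2 (cut 51): 3 → 20
  after op 3 (in-shuffle): 20 → 41
  after op 4 (out-shuffle): 41 → 15
  after op 5 (in-shuffle): 15 → 31

31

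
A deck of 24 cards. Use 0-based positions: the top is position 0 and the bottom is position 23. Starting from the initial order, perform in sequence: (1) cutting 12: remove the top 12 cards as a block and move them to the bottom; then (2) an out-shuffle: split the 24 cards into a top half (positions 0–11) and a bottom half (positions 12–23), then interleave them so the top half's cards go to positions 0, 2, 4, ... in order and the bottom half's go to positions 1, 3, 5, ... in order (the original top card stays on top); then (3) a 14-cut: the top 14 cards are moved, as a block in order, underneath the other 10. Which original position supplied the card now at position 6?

22

Undo the operations in reverse order, starting from position 6:
  undo op 3 (cut 14): 6 ← 20
  undo op 2 (out-shuffle, from top half): 20 ← 10
  undo op 1 (cut 12): 10 ← 22
So the card at position 6 came from original position 22.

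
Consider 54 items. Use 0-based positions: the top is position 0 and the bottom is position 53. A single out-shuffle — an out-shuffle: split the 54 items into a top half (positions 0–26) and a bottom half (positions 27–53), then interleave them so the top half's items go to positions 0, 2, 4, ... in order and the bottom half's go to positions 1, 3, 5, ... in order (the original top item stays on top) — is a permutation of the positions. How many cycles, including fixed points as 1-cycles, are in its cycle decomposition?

3

Trace each unvisited position around until it returns:
(0) (1 2 4 8 16 32 ... len 52) (53)
3 cycles in total.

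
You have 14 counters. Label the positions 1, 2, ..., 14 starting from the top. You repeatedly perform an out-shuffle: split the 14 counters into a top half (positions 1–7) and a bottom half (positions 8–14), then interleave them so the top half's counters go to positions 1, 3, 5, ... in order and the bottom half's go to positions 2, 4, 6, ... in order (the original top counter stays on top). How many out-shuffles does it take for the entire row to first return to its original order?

12

The out-shuffle permutes the 14 positions with cycle lengths [1, 1, 12].
Every counter is home exactly when every cycle has completed a whole number of laps, i.e. after lcm(1, 12) = 12 out-shuffles.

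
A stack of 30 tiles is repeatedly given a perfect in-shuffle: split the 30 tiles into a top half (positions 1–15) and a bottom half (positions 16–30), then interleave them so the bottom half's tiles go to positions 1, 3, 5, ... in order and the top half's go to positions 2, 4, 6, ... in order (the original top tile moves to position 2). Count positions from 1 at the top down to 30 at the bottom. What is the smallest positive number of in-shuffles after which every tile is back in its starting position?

The in-shuffle permutes the 30 positions with cycle lengths [5, 5, 5, 5, 5, 5].
Every tile is home exactly when every cycle has completed a whole number of laps, i.e. after lcm(5) = 5 in-shuffles.

5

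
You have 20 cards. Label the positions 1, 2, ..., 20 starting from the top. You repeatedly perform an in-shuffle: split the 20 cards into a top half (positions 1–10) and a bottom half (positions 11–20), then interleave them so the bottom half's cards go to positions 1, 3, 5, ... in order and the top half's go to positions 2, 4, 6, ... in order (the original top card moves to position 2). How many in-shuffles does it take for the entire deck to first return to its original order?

The in-shuffle permutes the 20 positions with cycle lengths [2, 3, 3, 6, 6].
Every card is home exactly when every cycle has completed a whole number of laps, i.e. after lcm(2, 3, 6) = 6 in-shuffles.

6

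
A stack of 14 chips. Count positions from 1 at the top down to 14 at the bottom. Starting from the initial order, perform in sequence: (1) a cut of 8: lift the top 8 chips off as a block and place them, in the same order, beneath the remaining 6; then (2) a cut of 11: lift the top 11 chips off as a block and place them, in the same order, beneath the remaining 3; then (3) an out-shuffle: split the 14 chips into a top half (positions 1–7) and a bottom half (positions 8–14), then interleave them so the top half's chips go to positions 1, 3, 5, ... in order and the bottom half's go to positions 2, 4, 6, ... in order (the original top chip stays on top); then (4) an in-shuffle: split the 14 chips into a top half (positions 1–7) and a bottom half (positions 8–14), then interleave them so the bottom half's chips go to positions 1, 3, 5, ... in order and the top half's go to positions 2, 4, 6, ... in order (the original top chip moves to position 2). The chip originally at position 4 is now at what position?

Track the chip from position 4 forward through each operation:
  after op 1 (cut 8): 4 → 10
  after op 2 (cut 11): 10 → 13
  after op 3 (out-shuffle): 13 → 12
  after op 4 (in-shuffle): 12 → 9

9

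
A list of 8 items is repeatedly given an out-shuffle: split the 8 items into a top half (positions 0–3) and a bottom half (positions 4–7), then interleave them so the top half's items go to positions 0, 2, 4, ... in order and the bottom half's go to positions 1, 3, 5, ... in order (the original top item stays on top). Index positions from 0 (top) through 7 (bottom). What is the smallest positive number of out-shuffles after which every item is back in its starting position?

The out-shuffle permutes the 8 positions with cycle lengths [1, 1, 3, 3].
Every item is home exactly when every cycle has completed a whole number of laps, i.e. after lcm(1, 3) = 3 out-shuffles.

3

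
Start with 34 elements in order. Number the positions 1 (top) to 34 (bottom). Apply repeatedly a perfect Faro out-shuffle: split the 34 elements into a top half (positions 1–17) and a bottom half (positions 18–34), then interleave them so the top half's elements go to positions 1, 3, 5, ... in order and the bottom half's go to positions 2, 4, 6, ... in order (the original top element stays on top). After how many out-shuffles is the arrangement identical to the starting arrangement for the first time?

10

The out-shuffle permutes the 34 positions with cycle lengths [1, 1, 2, 10, 10, 10].
Every element is home exactly when every cycle has completed a whole number of laps, i.e. after lcm(1, 2, 10) = 10 out-shuffles.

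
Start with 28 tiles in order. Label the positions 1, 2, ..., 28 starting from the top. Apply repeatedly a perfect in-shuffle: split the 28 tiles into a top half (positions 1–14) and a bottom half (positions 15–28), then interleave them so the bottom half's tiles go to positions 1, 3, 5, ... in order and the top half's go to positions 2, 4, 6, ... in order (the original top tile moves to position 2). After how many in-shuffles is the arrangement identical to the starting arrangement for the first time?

The in-shuffle permutes the 28 positions with cycle lengths [28].
Every tile is home exactly when every cycle has completed a whole number of laps, i.e. after lcm(28) = 28 in-shuffles.

28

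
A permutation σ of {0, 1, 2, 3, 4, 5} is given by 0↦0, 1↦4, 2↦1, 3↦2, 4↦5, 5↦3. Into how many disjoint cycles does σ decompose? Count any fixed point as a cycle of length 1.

2

Cycle decomposition: (0) (1 4 5 3 2).
2 cycles.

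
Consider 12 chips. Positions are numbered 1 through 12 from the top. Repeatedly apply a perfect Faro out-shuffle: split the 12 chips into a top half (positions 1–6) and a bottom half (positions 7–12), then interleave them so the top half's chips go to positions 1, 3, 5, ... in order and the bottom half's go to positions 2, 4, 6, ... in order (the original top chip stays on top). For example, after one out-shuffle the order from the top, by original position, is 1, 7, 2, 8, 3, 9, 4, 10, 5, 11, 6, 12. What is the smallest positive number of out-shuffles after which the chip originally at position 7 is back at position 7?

10

Follow position 7 under repeated out-shuffles:
7 → 2 → 3 → 5 → 9 → 6 → 11 → 10 → 8 → 4 → 7
It first returns after 10 out-shuffles.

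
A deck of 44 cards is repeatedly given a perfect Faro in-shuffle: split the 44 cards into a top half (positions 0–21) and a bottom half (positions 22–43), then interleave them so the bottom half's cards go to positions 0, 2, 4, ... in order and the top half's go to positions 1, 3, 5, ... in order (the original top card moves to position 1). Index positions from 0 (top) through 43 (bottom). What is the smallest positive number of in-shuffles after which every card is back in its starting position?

The in-shuffle permutes the 44 positions with cycle lengths [2, 4, 4, 4, 6, 12, 12].
Every card is home exactly when every cycle has completed a whole number of laps, i.e. after lcm(2, 4, 6, 12) = 12 in-shuffles.

12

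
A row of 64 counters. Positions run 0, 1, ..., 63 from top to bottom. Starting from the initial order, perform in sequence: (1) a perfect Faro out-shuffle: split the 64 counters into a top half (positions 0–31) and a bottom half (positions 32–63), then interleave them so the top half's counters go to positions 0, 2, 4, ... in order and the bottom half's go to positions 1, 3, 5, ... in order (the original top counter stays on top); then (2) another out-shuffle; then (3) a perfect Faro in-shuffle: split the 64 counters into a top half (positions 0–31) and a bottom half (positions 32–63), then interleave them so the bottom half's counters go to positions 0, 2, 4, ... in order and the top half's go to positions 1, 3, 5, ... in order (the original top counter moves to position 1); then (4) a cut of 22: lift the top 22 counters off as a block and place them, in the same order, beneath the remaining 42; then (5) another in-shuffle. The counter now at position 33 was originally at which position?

60

Undo the operations in reverse order, starting from position 33:
  undo op 5 (in-shuffle, from top half): 33 ← 16
  undo op 4 (cut 22): 16 ← 38
  undo op 3 (in-shuffle, from bottom half): 38 ← 51
  undo op 2 (out-shuffle, from bottom half): 51 ← 57
  undo op 1 (out-shuffle, from bottom half): 57 ← 60
So the counter at position 33 came from original position 60.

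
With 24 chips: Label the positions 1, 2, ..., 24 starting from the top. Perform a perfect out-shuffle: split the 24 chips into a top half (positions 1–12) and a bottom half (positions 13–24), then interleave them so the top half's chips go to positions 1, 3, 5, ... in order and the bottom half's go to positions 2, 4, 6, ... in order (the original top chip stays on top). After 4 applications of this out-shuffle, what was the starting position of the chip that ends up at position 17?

2

Work backwards from position 17, undoing one out-shuffle at a time:
17 ← 9 ← 5 ← 3 ← 2
So the chip now at position 17 started at position 2.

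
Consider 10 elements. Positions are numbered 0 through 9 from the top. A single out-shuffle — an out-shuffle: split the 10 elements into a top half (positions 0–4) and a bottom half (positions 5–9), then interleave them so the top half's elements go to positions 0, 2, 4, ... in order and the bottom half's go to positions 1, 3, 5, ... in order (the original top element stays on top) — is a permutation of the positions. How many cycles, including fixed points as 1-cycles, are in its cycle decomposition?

Trace each unvisited position around until it returns:
(0) (1 2 4 8 7 5) (3 6) (9)
4 cycles in total.

4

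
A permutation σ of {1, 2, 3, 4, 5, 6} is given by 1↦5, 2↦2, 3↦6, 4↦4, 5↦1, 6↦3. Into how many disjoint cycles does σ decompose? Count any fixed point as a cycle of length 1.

4

Cycle decomposition: (1 5) (2) (3 6) (4).
4 cycles.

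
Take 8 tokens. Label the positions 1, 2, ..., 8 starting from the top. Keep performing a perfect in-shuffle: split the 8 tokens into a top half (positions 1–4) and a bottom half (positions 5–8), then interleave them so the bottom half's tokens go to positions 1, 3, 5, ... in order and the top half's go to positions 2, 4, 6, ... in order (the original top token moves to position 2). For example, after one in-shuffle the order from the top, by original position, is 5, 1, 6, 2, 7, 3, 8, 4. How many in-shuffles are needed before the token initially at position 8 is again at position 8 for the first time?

Follow position 8 under repeated in-shuffles:
8 → 7 → 5 → 1 → 2 → 4 → 8
It first returns after 6 in-shuffles.

6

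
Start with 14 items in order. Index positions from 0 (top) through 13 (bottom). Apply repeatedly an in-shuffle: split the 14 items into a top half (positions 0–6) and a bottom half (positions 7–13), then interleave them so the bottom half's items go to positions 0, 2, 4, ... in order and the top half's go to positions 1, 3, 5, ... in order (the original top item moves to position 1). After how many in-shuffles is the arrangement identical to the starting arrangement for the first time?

The in-shuffle permutes the 14 positions with cycle lengths [2, 4, 4, 4].
Every item is home exactly when every cycle has completed a whole number of laps, i.e. after lcm(2, 4) = 4 in-shuffles.

4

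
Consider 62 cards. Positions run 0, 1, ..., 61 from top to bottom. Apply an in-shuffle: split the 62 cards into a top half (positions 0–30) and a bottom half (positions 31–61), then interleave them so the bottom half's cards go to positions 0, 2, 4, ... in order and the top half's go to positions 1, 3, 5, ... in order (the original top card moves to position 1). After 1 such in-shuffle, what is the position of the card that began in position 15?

31

Track the card's position through each in-shuffle:
15 → 31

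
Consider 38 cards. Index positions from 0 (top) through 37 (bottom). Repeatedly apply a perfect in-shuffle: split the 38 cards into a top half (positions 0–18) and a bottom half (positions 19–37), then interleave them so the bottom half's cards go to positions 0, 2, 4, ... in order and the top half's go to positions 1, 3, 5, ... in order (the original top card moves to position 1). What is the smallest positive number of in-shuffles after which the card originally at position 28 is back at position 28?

Follow position 28 under repeated in-shuffles:
28 → 18 → 37 → 36 → 34 → 30 → 22 → 6 → 13 → 27 → 16 → 33 → 28
It first returns after 12 in-shuffles.

12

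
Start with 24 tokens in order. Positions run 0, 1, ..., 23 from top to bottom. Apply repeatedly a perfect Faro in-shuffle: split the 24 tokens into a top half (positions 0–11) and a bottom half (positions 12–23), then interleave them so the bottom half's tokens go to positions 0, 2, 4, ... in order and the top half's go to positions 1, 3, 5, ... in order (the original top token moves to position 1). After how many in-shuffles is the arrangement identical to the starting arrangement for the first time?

The in-shuffle permutes the 24 positions with cycle lengths [4, 20].
Every token is home exactly when every cycle has completed a whole number of laps, i.e. after lcm(4, 20) = 20 in-shuffles.

20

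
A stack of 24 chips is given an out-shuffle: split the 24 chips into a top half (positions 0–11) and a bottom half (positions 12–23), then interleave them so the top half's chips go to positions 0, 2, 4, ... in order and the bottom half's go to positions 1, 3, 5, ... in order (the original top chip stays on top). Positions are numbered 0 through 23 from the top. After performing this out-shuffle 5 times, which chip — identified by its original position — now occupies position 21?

10

Work backwards from position 21, undoing one out-shuffle at a time:
21 ← 22 ← 11 ← 17 ← 20 ← 10
So the chip now at position 21 started at position 10.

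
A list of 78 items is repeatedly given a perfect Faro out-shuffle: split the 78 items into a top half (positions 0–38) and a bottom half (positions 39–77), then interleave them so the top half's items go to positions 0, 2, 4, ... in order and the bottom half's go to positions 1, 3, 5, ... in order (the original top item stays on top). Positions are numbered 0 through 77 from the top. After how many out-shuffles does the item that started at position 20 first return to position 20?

30

Follow position 20 under repeated out-shuffles:
20 → 40 → 3 → 6 → 12 → 24 → 48 → 19 → ... → 20 (length 30)
It first returns after 30 out-shuffles.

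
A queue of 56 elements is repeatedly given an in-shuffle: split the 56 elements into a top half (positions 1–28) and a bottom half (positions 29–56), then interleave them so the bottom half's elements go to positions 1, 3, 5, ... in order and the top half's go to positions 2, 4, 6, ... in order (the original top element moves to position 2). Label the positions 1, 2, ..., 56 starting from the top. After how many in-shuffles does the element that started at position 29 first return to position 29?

Follow position 29 under repeated in-shuffles:
29 → 1 → 2 → 4 → 8 → 16 → 32 → 7 → 14 → 28 → 56 → 55 → 53 → 49 → 41 → 25 → 50 → 43 → 29
It first returns after 18 in-shuffles.

18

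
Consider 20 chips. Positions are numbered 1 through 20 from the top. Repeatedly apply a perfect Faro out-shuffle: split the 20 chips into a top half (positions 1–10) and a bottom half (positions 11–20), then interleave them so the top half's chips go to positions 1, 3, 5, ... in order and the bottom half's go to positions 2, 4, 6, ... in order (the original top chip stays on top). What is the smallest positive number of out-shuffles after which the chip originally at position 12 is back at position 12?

18

Follow position 12 under repeated out-shuffles:
12 → 4 → 7 → 13 → 6 → 11 → 2 → 3 → 5 → 9 → 17 → 14 → 8 → 15 → 10 → 19 → 18 → 16 → 12
It first returns after 18 out-shuffles.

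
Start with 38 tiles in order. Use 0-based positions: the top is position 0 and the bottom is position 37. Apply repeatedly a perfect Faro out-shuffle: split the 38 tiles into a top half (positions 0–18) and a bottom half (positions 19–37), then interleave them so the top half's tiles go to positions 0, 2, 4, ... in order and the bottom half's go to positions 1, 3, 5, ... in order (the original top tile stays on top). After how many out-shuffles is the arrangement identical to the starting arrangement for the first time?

The out-shuffle permutes the 38 positions with cycle lengths [1, 1, 36].
Every tile is home exactly when every cycle has completed a whole number of laps, i.e. after lcm(1, 36) = 36 out-shuffles.

36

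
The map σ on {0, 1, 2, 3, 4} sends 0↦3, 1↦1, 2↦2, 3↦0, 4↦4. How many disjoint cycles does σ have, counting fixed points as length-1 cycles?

Cycle decomposition: (0 3) (1) (2) (4).
4 cycles.

4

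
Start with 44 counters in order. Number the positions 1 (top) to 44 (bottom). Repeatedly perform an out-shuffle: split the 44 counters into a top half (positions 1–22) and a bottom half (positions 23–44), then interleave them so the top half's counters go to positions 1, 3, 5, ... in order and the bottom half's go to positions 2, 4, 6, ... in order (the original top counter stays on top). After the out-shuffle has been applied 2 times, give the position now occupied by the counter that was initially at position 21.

Track the counter's position through each out-shuffle:
21 → 41 → 38

38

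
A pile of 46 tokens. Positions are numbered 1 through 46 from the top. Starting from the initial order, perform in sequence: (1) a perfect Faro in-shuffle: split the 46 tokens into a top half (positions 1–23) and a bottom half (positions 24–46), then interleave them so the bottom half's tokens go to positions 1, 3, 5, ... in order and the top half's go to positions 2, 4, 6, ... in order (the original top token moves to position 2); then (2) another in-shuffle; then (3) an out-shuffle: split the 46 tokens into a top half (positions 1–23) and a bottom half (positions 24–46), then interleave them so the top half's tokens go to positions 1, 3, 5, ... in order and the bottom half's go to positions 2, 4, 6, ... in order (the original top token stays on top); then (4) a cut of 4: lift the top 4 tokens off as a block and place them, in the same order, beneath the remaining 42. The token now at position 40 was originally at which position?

23

Undo the operations in reverse order, starting from position 40:
  undo op 4 (cut 4): 40 ← 44
  undo op 3 (out-shuffle, from bottom half): 44 ← 45
  undo op 2 (in-shuffle, from bottom half): 45 ← 46
  undo op 1 (in-shuffle, from top half): 46 ← 23
So the token at position 40 came from original position 23.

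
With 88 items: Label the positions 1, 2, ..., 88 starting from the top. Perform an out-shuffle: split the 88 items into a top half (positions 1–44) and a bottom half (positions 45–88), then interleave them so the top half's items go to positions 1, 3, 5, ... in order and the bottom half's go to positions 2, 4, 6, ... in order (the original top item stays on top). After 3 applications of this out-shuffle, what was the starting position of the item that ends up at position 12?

Work backwards from position 12, undoing one out-shuffle at a time:
12 ← 50 ← 69 ← 35
So the item now at position 12 started at position 35.

35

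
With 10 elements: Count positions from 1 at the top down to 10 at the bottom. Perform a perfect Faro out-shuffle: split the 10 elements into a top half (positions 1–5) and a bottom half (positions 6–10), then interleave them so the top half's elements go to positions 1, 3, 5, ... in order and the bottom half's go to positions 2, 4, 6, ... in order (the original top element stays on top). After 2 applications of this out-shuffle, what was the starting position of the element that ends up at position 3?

6

Work backwards from position 3, undoing one out-shuffle at a time:
3 ← 2 ← 6
So the element now at position 3 started at position 6.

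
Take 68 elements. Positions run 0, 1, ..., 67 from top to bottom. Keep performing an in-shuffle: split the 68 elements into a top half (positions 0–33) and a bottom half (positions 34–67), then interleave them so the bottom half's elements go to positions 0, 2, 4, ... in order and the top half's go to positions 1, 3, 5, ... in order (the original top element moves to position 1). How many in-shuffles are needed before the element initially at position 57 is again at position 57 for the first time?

22

Follow position 57 under repeated in-shuffles:
57 → 46 → 24 → 49 → 30 → 61 → 54 → 40 → ... → 57 (length 22)
It first returns after 22 in-shuffles.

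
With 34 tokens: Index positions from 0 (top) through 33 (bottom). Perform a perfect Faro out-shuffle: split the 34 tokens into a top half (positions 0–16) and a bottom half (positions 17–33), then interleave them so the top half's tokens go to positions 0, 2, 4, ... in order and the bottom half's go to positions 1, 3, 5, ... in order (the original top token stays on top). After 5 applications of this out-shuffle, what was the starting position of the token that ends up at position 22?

11

Work backwards from position 22, undoing one out-shuffle at a time:
22 ← 11 ← 22 ← 11 ← 22 ← 11
So the token now at position 22 started at position 11.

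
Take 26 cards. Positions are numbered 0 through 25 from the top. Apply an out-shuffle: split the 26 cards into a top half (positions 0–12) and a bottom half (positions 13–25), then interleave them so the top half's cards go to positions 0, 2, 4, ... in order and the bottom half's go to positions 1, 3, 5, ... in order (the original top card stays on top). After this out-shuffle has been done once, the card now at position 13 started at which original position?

Work backwards from position 13, undoing one out-shuffle at a time:
13 ← 19
So the card now at position 13 started at position 19.

19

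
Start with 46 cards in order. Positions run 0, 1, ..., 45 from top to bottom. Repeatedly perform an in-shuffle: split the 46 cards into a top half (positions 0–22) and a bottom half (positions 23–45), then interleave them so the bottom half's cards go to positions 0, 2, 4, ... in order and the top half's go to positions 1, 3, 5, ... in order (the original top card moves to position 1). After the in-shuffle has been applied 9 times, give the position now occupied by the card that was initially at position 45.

Track the card's position through each in-shuffle:
45 → 44 → 42 → 38 → 30 → 14 → 29 → 12 → 25 → 4

4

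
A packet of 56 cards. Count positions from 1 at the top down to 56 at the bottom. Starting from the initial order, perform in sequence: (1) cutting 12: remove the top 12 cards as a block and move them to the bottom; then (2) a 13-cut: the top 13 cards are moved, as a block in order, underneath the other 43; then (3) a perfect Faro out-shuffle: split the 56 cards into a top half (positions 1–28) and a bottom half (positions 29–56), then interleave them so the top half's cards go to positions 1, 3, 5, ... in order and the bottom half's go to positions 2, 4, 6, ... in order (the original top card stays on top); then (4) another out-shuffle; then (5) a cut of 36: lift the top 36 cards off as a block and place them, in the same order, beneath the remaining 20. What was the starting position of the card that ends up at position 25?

27

Undo the operations in reverse order, starting from position 25:
  undo op 5 (cut 36): 25 ← 5
  undo op 4 (out-shuffle, from top half): 5 ← 3
  undo op 3 (out-shuffle, from top half): 3 ← 2
  undo op 2 (cut 13): 2 ← 15
  undo op 1 (cut 12): 15 ← 27
So the card at position 25 came from original position 27.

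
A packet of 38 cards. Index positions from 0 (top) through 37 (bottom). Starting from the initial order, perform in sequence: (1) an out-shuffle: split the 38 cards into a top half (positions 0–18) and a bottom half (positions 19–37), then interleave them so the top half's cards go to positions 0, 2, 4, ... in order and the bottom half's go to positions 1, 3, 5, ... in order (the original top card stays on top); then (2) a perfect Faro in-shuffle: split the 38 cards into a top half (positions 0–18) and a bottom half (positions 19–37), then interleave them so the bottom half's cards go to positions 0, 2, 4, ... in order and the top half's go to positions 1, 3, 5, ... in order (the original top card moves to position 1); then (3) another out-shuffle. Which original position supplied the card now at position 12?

Undo the operations in reverse order, starting from position 12:
  undo op 3 (out-shuffle, from top half): 12 ← 6
  undo op 2 (in-shuffle, from bottom half): 6 ← 22
  undo op 1 (out-shuffle, from top half): 22 ← 11
So the card at position 12 came from original position 11.

11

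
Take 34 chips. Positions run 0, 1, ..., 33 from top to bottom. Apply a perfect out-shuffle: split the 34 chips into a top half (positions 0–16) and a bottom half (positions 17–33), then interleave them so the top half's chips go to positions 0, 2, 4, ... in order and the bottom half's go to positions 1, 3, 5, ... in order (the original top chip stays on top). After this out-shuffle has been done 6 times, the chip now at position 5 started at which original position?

Work backwards from position 5, undoing one out-shuffle at a time:
5 ← 19 ← 26 ← 13 ← 23 ← 28 ← 14
So the chip now at position 5 started at position 14.

14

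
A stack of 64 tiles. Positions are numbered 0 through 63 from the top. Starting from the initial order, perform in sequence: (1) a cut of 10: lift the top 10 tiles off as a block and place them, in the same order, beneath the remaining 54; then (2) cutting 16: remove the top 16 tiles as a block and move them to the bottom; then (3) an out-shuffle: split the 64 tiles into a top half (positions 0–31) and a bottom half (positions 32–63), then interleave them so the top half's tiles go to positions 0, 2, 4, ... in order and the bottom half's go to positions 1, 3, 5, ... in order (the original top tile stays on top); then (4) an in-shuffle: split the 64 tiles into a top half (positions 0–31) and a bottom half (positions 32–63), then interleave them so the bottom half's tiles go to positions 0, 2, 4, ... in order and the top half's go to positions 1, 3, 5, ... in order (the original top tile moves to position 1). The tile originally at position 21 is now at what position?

Track the tile from position 21 forward through each operation:
  after op 1 (cut 10): 21 → 11
  after op 2 (cut 16): 11 → 59
  after op 3 (out-shuffle): 59 → 55
  after op 4 (in-shuffle): 55 → 46

46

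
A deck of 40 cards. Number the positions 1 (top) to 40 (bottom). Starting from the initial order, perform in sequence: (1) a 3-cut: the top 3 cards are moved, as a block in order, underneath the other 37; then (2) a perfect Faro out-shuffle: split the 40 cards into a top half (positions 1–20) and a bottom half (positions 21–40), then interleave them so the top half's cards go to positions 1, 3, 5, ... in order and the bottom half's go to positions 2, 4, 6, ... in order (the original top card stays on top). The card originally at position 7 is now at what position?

Track the card from position 7 forward through each operation:
  after op 1 (cut 3): 7 → 4
  after op 2 (out-shuffle): 4 → 7

7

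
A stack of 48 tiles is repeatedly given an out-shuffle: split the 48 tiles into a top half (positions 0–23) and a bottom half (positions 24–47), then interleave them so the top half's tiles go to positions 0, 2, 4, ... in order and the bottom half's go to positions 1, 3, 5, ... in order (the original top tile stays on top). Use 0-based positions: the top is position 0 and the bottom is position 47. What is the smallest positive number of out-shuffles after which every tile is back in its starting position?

The out-shuffle permutes the 48 positions with cycle lengths [1, 1, 23, 23].
Every tile is home exactly when every cycle has completed a whole number of laps, i.e. after lcm(1, 23) = 23 out-shuffles.

23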